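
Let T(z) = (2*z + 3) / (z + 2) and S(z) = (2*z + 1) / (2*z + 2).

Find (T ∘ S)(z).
(T ∘ S)(z) = T(S(z)) = ((2)*S(z) + (3))/((1)*S(z) + (2)). Multiply numerator and denominator by 2*z + 2:
  numerator:   (2)*(2*z + 1) + (3)*(2*z + 2) = 10*z + 8
  denominator: (1)*(2*z + 1) + (2)*(2*z + 2) = 6*z + 5
(T ∘ S)(z) = (10*z + 8)/(6*z + 5)

Final answer: (10*z + 8)/(6*z + 5)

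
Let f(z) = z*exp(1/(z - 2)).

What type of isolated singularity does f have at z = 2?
essential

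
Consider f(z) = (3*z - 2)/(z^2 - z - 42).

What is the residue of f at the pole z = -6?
Write f(z) = P(z)/Q(z) with P(z) = 3*z - 2 and Q(z) = z^2 - z - 42.
The denominator factors as Q(z) = (z + 6)*(z - 7), so z = -6 is a simple zero of Q and P is analytic there; z = -6 is therefore a simple pole and
  Res(f, z₀) = P(z₀)/Q'(z₀).

Q'(z) = 2*z - 1, so Q'(-6) = -13.
P(-6) = -20.

Res(f, -6) = (-20)/(-13) = 20/13

Final answer: 20/13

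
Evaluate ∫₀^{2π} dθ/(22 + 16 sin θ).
Call the integral J. The integrand is 2π-periodic and we integrate over a full period, so shifting θ does not change the value (θ → θ + π/2 turns sin θ into cos θ). Hence
  J = ∫₀^{2π} dθ/(22 + 16 cos θ).
Put z = e^{iθ}: then cos θ = (z + 1/z)/2, dθ = dz/(iz), and z runs once counterclockwise around |z| = 1:
  J = ∮_{|z|=1} 1/(22 + 16*(z + 1/z)/2) · dz/(iz) = (2/i) ∮_{|z|=1} dz/(16*z^2 + 44*z + 16).
The roots of 16*z^2 + 44*z + 16 are z = (-22 ± sqrt(22^2 - 16^2))/16, with sqrt(228) = 2*sqrt(57); their product is 1, so only z₊ = -11/8 + sqrt(57)/8 lies inside the unit circle (z₋ = -11/8 - sqrt(57)/8 lies outside).
z₊ is a simple zero of q(z) = 16*z^2 + 44*z + 16, so Res(1/q, z₊) = 1/q'(z₊) with q'(z) = 32*z + 44; and q'(z₊) = 16*(z₊ - z₋) = 4*sqrt(57).
Therefore J = (2/i) · 2πi · 1/(4*sqrt(57)) = 2*pi/(2*sqrt(57)) = sqrt(57)*pi/57

Final answer: sqrt(57)*pi/57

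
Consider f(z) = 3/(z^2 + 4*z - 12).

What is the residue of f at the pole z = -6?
-3/8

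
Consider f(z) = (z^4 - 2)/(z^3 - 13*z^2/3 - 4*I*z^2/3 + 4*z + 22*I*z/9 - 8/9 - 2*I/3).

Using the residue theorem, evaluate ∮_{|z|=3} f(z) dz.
By the residue theorem, ∮_C f(z) dz = 2πi · (sum of the residues of f at the poles inside |z| = 3).

The denominator factors as (z - 3 - I)*(z - 1 - I/3)*(z - 1/3), so the singularities of f are simple poles at z = 3 + I, z = 1 + I/3, z = 1/3.
  |3 + I|² = 10 > 9 = 3², so this pole is outside the contour.
  |1 + I/3|² = 10/9 < 9 = 3², so this pole is inside the contour.
  |1/3|² = 1/9 < 9 = 3², so this pole is inside the contour.

With P(z) = z^4 - 2 and Q(z) = z^3 - 13*z^2/3 - 4*I*z^2/3 + 4*z + 22*I*z/9 - 8/9 - 2*I/3, each pole is simple, so Res(f, z₀) = P(z₀)/Q'(z₀) with Q'(z) = 3*z^2 - 26*z/3 - 8*I*z/3 + 4 + 22*I/9.
  Res(f, 1 + I/3) = P(1 + I/3)/Q'(1 + I/3) = (-134/81 + 32*I/27)/(-10/9 - 10*I/9) = 19/90 - 23*I/18
  Res(f, 1/3) = P(1/3)/Q'(1/3) = (-161/81)/(13/9 + 14*I/9) = -2093/3285 + 2254*I/3285

Sum of residues inside C: -311/730 - 3887*I/6570
∮_C f(z) dz = 2πi · (-311/730 - 3887*I/6570) = pi*(3887/3285 - 311*I/365)

Final answer: pi*(3887/3285 - 311*I/365)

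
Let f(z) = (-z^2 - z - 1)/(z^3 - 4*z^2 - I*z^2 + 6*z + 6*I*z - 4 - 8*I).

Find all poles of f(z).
The singularities of f are the zeros of the denominator. Factoring,
  z^3 - 4*z^2 - I*z^2 + 6*z + 6*I*z - 4 - 8*I = (z - 2 + I)*(z - 2)*(z - 2*I)
so the candidates are z = 2 - I, z = 2, z = 2*I.

Check the numerator P(z) = -z^2 - z - 1 at each one:
  P(2 - I) = -6 + 5*I ≠ 0, so z = 2 - I is a (simple) pole.
  P(2) = -7 ≠ 0, so z = 2 is a (simple) pole.
  P(2*I) = 3 - 2*I ≠ 0, so z = 2*I is a (simple) pole.

Poles of f: {2*I, 2 - I, 2}

Final answer: {2*I, 2 - I, 2}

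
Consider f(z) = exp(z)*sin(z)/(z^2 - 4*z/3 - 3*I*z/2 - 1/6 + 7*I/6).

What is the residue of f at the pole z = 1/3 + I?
(-24/25 - 18*I/25)*exp(1/3 + I)*sin(1/3 + I)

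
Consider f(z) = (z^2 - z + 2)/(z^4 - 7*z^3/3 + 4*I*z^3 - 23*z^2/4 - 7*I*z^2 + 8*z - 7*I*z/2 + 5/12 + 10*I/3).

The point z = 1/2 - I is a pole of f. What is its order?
Factor the denominator:
  z^4 - 7*z^3/3 + 4*I*z^3 - 23*z^2/4 - 7*I*z^2 + 8*z - 7*I*z/2 + 5/12 + 10*I/3 = (z - 1/2 + I)^2*(z - 2 + I)*(z + 2/3 + I)

The numerator P(z) = z^2 - z + 2 has P(1/2 - I) = 3/4 ≠ 0, so no factor of (z - 1/2 + I) cancels.
Near z = 1/2 - I we can therefore write f(z) = g(z)/(z - 1/2 + I)^2 with g analytic at 1/2 - I and g(1/2 - I) ≠ 0 (g is the numerator divided by the remaining denominator factors).

Hence z = 1/2 - I is a pole of order 2.

Final answer: 2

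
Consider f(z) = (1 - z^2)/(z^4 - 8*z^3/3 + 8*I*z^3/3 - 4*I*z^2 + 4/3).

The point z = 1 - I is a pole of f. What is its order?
Factor the denominator:
  z^4 - 8*z^3/3 + 8*I*z^3/3 - 4*I*z^2 + 4/3 = (z - 1 + I)^3*(z + 1/3 - I/3)

The numerator P(z) = 1 - z^2 has P(1 - I) = 1 + 2*I ≠ 0, so no factor of (z - 1 + I) cancels.
Near z = 1 - I we can therefore write f(z) = g(z)/(z - 1 + I)^3 with g analytic at 1 - I and g(1 - I) ≠ 0 (g is the numerator divided by the remaining denominator factors).

Hence z = 1 - I is a pole of order 3.

Final answer: 3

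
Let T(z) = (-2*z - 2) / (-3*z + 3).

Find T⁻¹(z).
Set w = T(z) = (-2*z - 2) / (-3*z + 3) and solve for z:
  w*(-3*z + 3) = -2*z - 2
  3*w + z*(2 - 3*w) + 2 = 0
  z*(2 - 3*w) = -3*w - 2
  z = (3*w + 2)/(3*w - 2)
Renaming the variable, T⁻¹(z) = (3*z + 2)/(3*z - 2).
(Check: ad - bc = -12 ≠ 0, so T is invertible.)

Final answer: (3*z + 2)/(3*z - 2)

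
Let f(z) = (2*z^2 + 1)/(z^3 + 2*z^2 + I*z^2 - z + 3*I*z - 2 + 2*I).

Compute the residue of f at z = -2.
27/10 + 9*I/10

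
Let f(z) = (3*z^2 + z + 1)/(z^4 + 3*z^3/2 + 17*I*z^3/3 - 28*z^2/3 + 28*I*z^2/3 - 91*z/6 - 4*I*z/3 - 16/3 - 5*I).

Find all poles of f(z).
The singularities of f are the zeros of the denominator. Factoring,
  z^4 + 3*z^3/2 + 17*I*z^3/3 - 28*z^2/3 + 28*I*z^2/3 - 91*z/6 - 4*I*z/3 - 16/3 - 5*I = (z + 1 + 2*I/3)*(z + 2*I)*(z + 1)*(z - 1/2 + 3*I)
so the candidates are z = -1 - 2*I/3, z = -2*I, z = -1, z = 1/2 - 3*I.

Check the numerator P(z) = 3*z^2 + z + 1 at each one:
  P(-1 - 2*I/3) = 5/3 + 10*I/3 ≠ 0, so z = -1 - 2*I/3 is a (simple) pole.
  P(-2*I) = -11 - 2*I ≠ 0, so z = -2*I is a (simple) pole.
  P(-1) = 3 ≠ 0, so z = -1 is a (simple) pole.
  P(1/2 - 3*I) = -99/4 - 12*I ≠ 0, so z = 1/2 - 3*I is a (simple) pole.

Poles of f: {-1 - 2*I/3, -1, -2*I, 1/2 - 3*I}

Final answer: {-1 - 2*I/3, -1, -2*I, 1/2 - 3*I}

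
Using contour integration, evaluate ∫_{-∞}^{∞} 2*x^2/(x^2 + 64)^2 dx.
Let f(z) = 2*z^2/(z^2 + 64)^2. The denominator has no real zeros and deg Q - deg P = 2 ≥ 2, so the integral of f over the upper semicircle |z| = R tends to 0 as R → ∞. Closing the contour in the upper half-plane,
  ∫_{-∞}^{∞} f(x) dx = 2πi · Σ Res(f, z_k)  over the poles with Im z_k > 0.

Zeros of the denominator: z^2 + 64 = 0 gives z = ±8*I.
Upper half-plane: z = 8*I (a pole of order 2).

Write f(z) = g(z)/(z - 8*I)^2 with g(z) = 2*z^2/(z + 8*I)^2. For a double pole, Res(f, z₀) = g'(z₀):
  g'(z) = 32*I*z/(z + 8*I)^3
  Res(f, 8*I) = g'(8*I) = -I/16

∫_{-∞}^{∞} f(x) dx = 2πi · (-I/16) = pi/8

Final answer: pi/8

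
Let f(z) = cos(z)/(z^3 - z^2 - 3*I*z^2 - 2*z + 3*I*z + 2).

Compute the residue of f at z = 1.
Write f(z) = P(z)/Q(z) with P(z) = cos(z) and Q(z) = z^3 - z^2 - 3*I*z^2 - 2*z + 3*I*z + 2.
The denominator factors as Q(z) = (z - I)*(z - 1)*(z - 2*I), so z = 1 is a simple zero of Q and P is analytic there; z = 1 is therefore a simple pole and
  Res(f, z₀) = P(z₀)/Q'(z₀).

Q'(z) = 3*z^2 - 2*z - 6*I*z - 2 + 3*I, so Q'(1) = -1 - 3*I.
P(1) = cos(1).

Res(f, 1) = (cos(1))/(-1 - 3*I) = (-1/10 + 3*I/10)*cos(1)

Final answer: (-1/10 + 3*I/10)*cos(1)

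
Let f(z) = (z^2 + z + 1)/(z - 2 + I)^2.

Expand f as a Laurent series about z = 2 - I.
Put w = z - (2 - I), i.e. z = w + 2 - I. The denominator is w^2, so it suffices to rewrite the numerator in powers of w.

P(z) = z^2 + z + 1
P(w + 2 - I) = 6 - 5*I + (5 - 2*I)*w + w^2

Dividing each term by w^2:
  f = (6 - 5*I)/w^2 + (5 - 2*I)/w + 1

Substituting back w = z - 2 + I:
  f(z) = (6 - 5*I)/(z - 2 + I)^2 + (5 - 2*I)/(z - 2 + I) + 1

The series is finite because the numerator is a polynomial; the negative powers form the principal part, and the coefficient of 1/(z - 2 + I) gives Res(f, 2 - I) = 5 - 2*I.

Final answer: (6 - 5*I)/(z - 2 + I)^2 + (5 - 2*I)/(z - 2 + I) + 1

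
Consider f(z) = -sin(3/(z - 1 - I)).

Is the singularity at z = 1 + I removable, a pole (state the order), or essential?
essential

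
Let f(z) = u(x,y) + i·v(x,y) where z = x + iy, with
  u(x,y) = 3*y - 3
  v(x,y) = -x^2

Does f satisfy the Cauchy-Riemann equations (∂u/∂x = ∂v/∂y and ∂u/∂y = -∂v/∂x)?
∂u/∂x = 0
∂v/∂y = 0
∂u/∂y = 3
∂v/∂x = -2*x
∂u/∂y ≠ -∂v/∂x; the Cauchy-Riemann equations are not satisfied, so f is not analytic.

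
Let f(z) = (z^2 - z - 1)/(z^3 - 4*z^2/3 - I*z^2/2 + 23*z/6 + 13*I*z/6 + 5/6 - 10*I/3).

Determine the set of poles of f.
The singularities of f are the zeros of the denominator. Factoring,
  z^3 - 4*z^2/3 - I*z^2/2 + 23*z/6 + 13*I*z/6 + 5/6 - 10*I/3 = (z - 1/3 - 3*I/2)*(z - I)*(z - 1 + 2*I)
so the candidates are z = 1/3 + 3*I/2, z = I, z = 1 - 2*I.

Check the numerator P(z) = z^2 - z - 1 at each one:
  P(1/3 + 3*I/2) = -125/36 - I/2 ≠ 0, so z = 1/3 + 3*I/2 is a (simple) pole.
  P(I) = -2 - I ≠ 0, so z = I is a (simple) pole.
  P(1 - 2*I) = -5 - 2*I ≠ 0, so z = 1 - 2*I is a (simple) pole.

Poles of f: {I, 1/3 + 3*I/2, 1 - 2*I}

Final answer: {I, 1/3 + 3*I/2, 1 - 2*I}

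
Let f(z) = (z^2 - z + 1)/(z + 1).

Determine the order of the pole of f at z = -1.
1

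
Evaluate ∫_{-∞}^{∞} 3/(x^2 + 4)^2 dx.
3*pi/16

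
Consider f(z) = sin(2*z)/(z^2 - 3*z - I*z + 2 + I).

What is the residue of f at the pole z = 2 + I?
Write f(z) = P(z)/Q(z) with P(z) = sin(2*z) and Q(z) = z^2 - 3*z - I*z + 2 + I.
The denominator factors as Q(z) = (z - 1)*(z - 2 - I), so z = 2 + I is a simple zero of Q and P is analytic there; z = 2 + I is therefore a simple pole and
  Res(f, z₀) = P(z₀)/Q'(z₀).

Q'(z) = 2*z - 3 - I, so Q'(2 + I) = 1 + I.
P(2 + I) = sin(4 + 2*I).

Res(f, 2 + I) = (sin(4 + 2*I))/(1 + I) = (1/2 - I/2)*sin(4 + 2*I)

Final answer: (1/2 - I/2)*sin(4 + 2*I)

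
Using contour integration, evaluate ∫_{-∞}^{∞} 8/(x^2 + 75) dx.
8*sqrt(3)*pi/15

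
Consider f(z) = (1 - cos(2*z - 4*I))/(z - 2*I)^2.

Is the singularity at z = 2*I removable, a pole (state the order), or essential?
Let u = z - 2*I. The argument of cos is 2*z - 4*I = 2u, so
  f = (1 - cos(2u))/u^2 = ((2u)^2/2 - (2u)^4/24 + ...)/u^2 = 2 - (2/3)*u^2 + ...
The Laurent expansion about u = 0 has no negative powers; equivalently lim_{z→2*I} f(z) = 2 exists and is finite.
So the singularity is removable.

Final answer: removable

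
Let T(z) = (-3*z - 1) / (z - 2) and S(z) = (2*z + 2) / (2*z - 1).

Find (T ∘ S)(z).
(T ∘ S)(z) = T(S(z)) = ((-3)*S(z) + (-1))/((1)*S(z) + (-2)). Multiply numerator and denominator by 2*z - 1:
  numerator:   (-3)*(2*z + 2) + (-1)*(2*z - 1) = -8*z - 5
  denominator: (1)*(2*z + 2) + (-2)*(2*z - 1) = -2*z + 4
(T ∘ S)(z) = (-8*z - 5)/(-2*z + 4) = (8*z + 5)/(2*z - 4)

Final answer: (8*z + 5)/(2*z - 4)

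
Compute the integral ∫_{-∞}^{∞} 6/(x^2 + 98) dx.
3*sqrt(2)*pi/7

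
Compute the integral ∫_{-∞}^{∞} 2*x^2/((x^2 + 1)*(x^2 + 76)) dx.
Let f(z) = 2*z^2/((z^2 + 1)*(z^2 + 76)). The denominator has no real zeros and deg Q - deg P = 2 ≥ 2, so the integral of f over the upper semicircle |z| = R tends to 0 as R → ∞. Closing the contour in the upper half-plane,
  ∫_{-∞}^{∞} f(x) dx = 2πi · Σ Res(f, z_k)  over the poles with Im z_k > 0.

Zeros of the denominator: z^2 + 1 = 0 gives z = ±I; z^2 + 76 = 0 gives z = ±2*sqrt(19)*I.
Upper half-plane: z = I, z = 2*sqrt(19)*I (simple).

Each pole is a simple zero of Q(z) = z^4 + 77*z^2 + 76, so Res(f, z₀) = P(z₀)/Q'(z₀) with P(z) = 2*z^2, Q'(z) = 4*z^3 + 154*z:
  Res(f, I) = (-2)/(150*I) = I/75
  Res(f, 2*sqrt(19)*I) = (-152)/(-300*sqrt(19)*I) = -2*sqrt(19)*I/75

Sum of residues: I*(1 - 2*sqrt(19))/75
∫_{-∞}^{∞} f(x) dx = 2πi · (I*(1 - 2*sqrt(19))/75) = 2*pi*(-1 + 2*sqrt(19))/75

Final answer: 2*pi*(-1 + 2*sqrt(19))/75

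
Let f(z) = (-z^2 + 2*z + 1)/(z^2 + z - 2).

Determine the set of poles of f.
The singularities of f are the zeros of the denominator. Factoring,
  z^2 + z - 2 = (z + 2)*(z - 1)
so the candidates are z = -2, z = 1.

Check the numerator P(z) = -z^2 + 2*z + 1 at each one:
  P(-2) = -7 ≠ 0, so z = -2 is a (simple) pole.
  P(1) = 2 ≠ 0, so z = 1 is a (simple) pole.

Poles of f: {-2, 1}

Final answer: {-2, 1}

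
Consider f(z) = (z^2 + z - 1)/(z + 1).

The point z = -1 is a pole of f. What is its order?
1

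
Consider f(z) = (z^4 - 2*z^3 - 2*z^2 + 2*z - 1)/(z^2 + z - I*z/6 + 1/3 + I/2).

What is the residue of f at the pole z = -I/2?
147/340 - 507*I/680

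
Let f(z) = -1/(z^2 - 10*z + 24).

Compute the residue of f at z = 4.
Write f(z) = P(z)/Q(z) with P(z) = -1 and Q(z) = z^2 - 10*z + 24.
The denominator factors as Q(z) = (z - 4)*(z - 6), so z = 4 is a simple zero of Q and P is analytic there; z = 4 is therefore a simple pole and
  Res(f, z₀) = P(z₀)/Q'(z₀).

Q'(z) = 2*z - 10, so Q'(4) = -2.
P(4) = -1.

Res(f, 4) = (-1)/(-2) = 1/2

Final answer: 1/2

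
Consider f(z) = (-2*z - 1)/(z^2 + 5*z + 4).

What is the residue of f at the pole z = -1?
1/3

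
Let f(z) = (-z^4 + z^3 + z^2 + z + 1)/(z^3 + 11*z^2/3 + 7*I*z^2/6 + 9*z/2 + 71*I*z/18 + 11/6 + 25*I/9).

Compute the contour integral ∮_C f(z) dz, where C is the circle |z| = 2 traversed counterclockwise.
By the residue theorem, ∮_C f(z) dz = 2πi · (sum of the residues of f at the poles inside |z| = 2).

The denominator factors as (z + 1)*(z + 2/3 + 3*I/2)*(z + 2 - I/3), so the singularities of f are simple poles at z = -1, z = -2/3 - 3*I/2, z = -2 + I/3.
  |-1|² = 1 < 4 = 2², so this pole is inside the contour.
  |-2/3 - 3*I/2|² = 97/36 < 4 = 2², so this pole is inside the contour.
  |-2 + I/3|² = 37/9 > 4 = 2², so this pole is outside the contour.

With P(z) = -z^4 + z^3 + z^2 + z + 1 and Q(z) = z^3 + 11*z^2/3 + 7*I*z^2/6 + 9*z/2 + 71*I*z/18 + 11/6 + 25*I/9, each pole is simple, so Res(f, z₀) = P(z₀)/Q'(z₀) with Q'(z) = 3*z^2 + 22*z/3 + 7*I*z/3 + 9/2 + 71*I/18.
  Res(f, -1) = P(-1)/Q'(-1) = (-1)/(1/6 + 29*I/18) = -27/425 + 261*I/425
  Res(f, -2/3 - 3*I/2) = P(-2/3 - 3*I/2)/Q'(-2/3 - 3*I/2) = (4499/1296 + 655*I/72)/(-83/36 - 47*I/18) = -1481677/566100 - 138916*I/141525

Sum of residues inside C: -89273/33300 - 3059*I/8325
∮_C f(z) dz = 2πi · (-89273/33300 - 3059*I/8325) = pi*(6118/8325 - 89273*I/16650)

Final answer: pi*(6118/8325 - 89273*I/16650)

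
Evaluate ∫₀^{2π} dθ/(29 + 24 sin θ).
2*sqrt(265)*pi/265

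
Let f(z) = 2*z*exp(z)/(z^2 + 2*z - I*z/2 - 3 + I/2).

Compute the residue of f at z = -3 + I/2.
Write f(z) = P(z)/Q(z) with P(z) = 2*z*exp(z) and Q(z) = z^2 + 2*z - I*z/2 - 3 + I/2.
The denominator factors as Q(z) = (z + 3 - I/2)*(z - 1), so z = -3 + I/2 is a simple zero of Q and P is analytic there; z = -3 + I/2 is therefore a simple pole and
  Res(f, z₀) = P(z₀)/Q'(z₀).

Q'(z) = 2*z + 2 - I/2, so Q'(-3 + I/2) = -4 + I/2.
P(-3 + I/2) = (-6 + I)*exp(-3 + I/2).

Res(f, -3 + I/2) = ((-6 + I)*exp(-3 + I/2))/(-4 + I/2) = (98/65 - 4*I/65)*exp(-3 + I/2)

Final answer: (98/65 - 4*I/65)*exp(-3 + I/2)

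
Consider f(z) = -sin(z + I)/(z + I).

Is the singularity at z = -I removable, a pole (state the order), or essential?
Let u = z + I. The argument of sin is z + I = u, so
  f = -sin(u)/u = -((u) - (u)^3/6 + ...)/u = -1 + (1/6)*u^2 - ...
The Laurent expansion about u = 0 has no negative powers; equivalently lim_{z→-I} f(z) = -1 exists and is finite.
So the singularity is removable.

Final answer: removable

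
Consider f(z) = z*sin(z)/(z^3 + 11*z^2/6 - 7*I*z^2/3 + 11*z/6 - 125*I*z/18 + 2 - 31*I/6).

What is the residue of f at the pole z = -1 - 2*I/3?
Write f(z) = P(z)/Q(z) with P(z) = z*sin(z) and Q(z) = z^3 + 11*z^2/6 - 7*I*z^2/3 + 11*z/6 - 125*I*z/18 + 2 - 31*I/6.
The denominator factors as Q(z) = (z + 3/2)*(z - 2/3 - 3*I)*(z + 1 + 2*I/3), so z = -1 - 2*I/3 is a simple zero of Q and P is analytic there; z = -1 - 2*I/3 is therefore a simple pole and
  Res(f, z₀) = P(z₀)/Q'(z₀).

Q'(z) = 3*z^2 + 11*z/3 - 14*I*z/3 + 11/6 - 125*I/18, so Q'(-1 - 2*I/3) = -59/18 - 13*I/18.
P(-1 - 2*I/3) = (1 + 2*I/3)*sin(1 + 2*I/3).

Res(f, -1 - 2*I/3) = ((1 + 2*I/3)*sin(1 + 2*I/3))/(-59/18 - 13*I/18) = (-609/1825 - 237*I/1825)*sin(1 + 2*I/3)

Final answer: (-609/1825 - 237*I/1825)*sin(1 + 2*I/3)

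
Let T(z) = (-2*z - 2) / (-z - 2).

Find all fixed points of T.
{-sqrt(2), sqrt(2)}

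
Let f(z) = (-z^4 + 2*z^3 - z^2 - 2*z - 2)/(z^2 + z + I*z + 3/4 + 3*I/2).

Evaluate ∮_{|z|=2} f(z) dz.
By the residue theorem, ∮_C f(z) dz = 2πi · (sum of the residues of f at the poles inside |z| = 2).

The denominator factors as (z + 3*I/2)*(z + 1 - I/2), so the singularities of f are simple poles at z = -3*I/2, z = -1 + I/2.
  |-3*I/2|² = 9/4 < 4 = 2², so this pole is inside the contour.
  |-1 + I/2|² = 5/4 < 4 = 2², so this pole is inside the contour.

With P(z) = -z^4 + 2*z^3 - z^2 - 2*z - 2 and Q(z) = z^2 + z + I*z + 3/4 + 3*I/2, each pole is simple, so Res(f, z₀) = P(z₀)/Q'(z₀) with Q'(z) = 2*z + 1 + I.
  Res(f, -3*I/2) = P(-3*I/2)/Q'(-3*I/2) = (-77/16 + 39*I/4)/(1 - 2*I) = -389/80 + I/40
  Res(f, -1 + I/2) = P(-1 + I/2)/Q'(-1 + I/2) = (-13/16 + 17*I/4)/(-1 + 2*I) = 149/80 - 21*I/40

Sum of residues inside C: -3 - I/2
∮_C f(z) dz = 2πi · (-3 - I/2) = pi*(1 - 6*I)

Final answer: pi*(1 - 6*I)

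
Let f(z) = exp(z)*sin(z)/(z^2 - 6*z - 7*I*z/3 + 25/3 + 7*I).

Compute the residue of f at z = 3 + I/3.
3*I*exp(3 + I/3)*sin(3 + I/3)/5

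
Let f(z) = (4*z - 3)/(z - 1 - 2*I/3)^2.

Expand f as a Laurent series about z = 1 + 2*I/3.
Put w = z - (1 + 2*I/3), i.e. z = w + 1 + 2*I/3. The denominator is w^2, so it suffices to rewrite the numerator in powers of w.

P(z) = 4*z - 3
P(w + 1 + 2*I/3) = 1 + 8*I/3 + 4*w

Dividing each term by w^2:
  f = (1 + 8*I/3)/w^2 + 4/w

Substituting back w = z - 1 - 2*I/3:
  f(z) = (1 + 8*I/3)/(z - 1 - 2*I/3)^2 + 4/(z - 1 - 2*I/3)

The series is finite because the numerator is a polynomial; the negative powers form the principal part, and the coefficient of 1/(z - 1 - 2*I/3) gives Res(f, 1 + 2*I/3) = 4.

Final answer: (1 + 8*I/3)/(z - 1 - 2*I/3)^2 + 4/(z - 1 - 2*I/3)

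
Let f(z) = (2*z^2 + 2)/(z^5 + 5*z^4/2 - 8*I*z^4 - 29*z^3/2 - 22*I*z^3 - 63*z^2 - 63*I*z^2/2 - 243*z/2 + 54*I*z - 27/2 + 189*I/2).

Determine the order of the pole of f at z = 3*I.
Factor the denominator:
  z^5 + 5*z^4/2 - 8*I*z^4 - 29*z^3/2 - 22*I*z^3 - 63*z^2 - 63*I*z^2/2 - 243*z/2 + 54*I*z - 27/2 + 189*I/2 = (z - 3*I)^3*(z + 1 - I)*(z + 3/2 + 2*I)

The numerator P(z) = 2*z^2 + 2 has P(3*I) = -16 ≠ 0, so no factor of (z - 3*I) cancels.
Near z = 3*I we can therefore write f(z) = g(z)/(z - 3*I)^3 with g analytic at 3*I and g(3*I) ≠ 0 (g is the numerator divided by the remaining denominator factors).

Hence z = 3*I is a pole of order 3.

Final answer: 3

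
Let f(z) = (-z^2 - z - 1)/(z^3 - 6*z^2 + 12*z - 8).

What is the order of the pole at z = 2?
3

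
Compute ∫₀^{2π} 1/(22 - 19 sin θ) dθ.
2*sqrt(123)*pi/123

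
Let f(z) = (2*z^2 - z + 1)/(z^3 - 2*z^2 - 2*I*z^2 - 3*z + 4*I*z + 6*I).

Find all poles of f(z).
The singularities of f are the zeros of the denominator. Factoring,
  z^3 - 2*z^2 - 2*I*z^2 - 3*z + 4*I*z + 6*I = (z + 1)*(z - 2*I)*(z - 3)
so the candidates are z = -1, z = 2*I, z = 3.

Check the numerator P(z) = 2*z^2 - z + 1 at each one:
  P(-1) = 4 ≠ 0, so z = -1 is a (simple) pole.
  P(2*I) = -7 - 2*I ≠ 0, so z = 2*I is a (simple) pole.
  P(3) = 16 ≠ 0, so z = 3 is a (simple) pole.

Poles of f: {-1, 2*I, 3}

Final answer: {-1, 2*I, 3}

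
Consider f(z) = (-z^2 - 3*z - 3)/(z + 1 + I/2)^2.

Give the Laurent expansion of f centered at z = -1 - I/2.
(-3/4 + I/2)/(z + 1 + I/2)^2 + (-1 + I)/(z + 1 + I/2) - 1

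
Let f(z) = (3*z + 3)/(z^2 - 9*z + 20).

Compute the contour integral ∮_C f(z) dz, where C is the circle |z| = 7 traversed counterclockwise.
6*I*pi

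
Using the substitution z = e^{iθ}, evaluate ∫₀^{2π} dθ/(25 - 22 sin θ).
Call the integral J. The integrand is 2π-periodic and we integrate over a full period, so shifting θ does not change the value (θ → θ + π/2 turns sin θ into cos θ; θ → θ + π flips the sign of the trig term). Hence
  J = ∫₀^{2π} dθ/(25 + 22 cos θ).
Put z = e^{iθ}: then cos θ = (z + 1/z)/2, dθ = dz/(iz), and z runs once counterclockwise around |z| = 1:
  J = ∮_{|z|=1} 1/(25 + 22*(z + 1/z)/2) · dz/(iz) = (2/i) ∮_{|z|=1} dz/(22*z^2 + 50*z + 22).
The roots of 22*z^2 + 50*z + 22 are z = (-25 ± sqrt(25^2 - 22^2))/22, with sqrt(141) = sqrt(141); their product is 1, so only z₊ = -25/22 + sqrt(141)/22 lies inside the unit circle (z₋ = -25/22 - sqrt(141)/22 lies outside).
z₊ is a simple zero of q(z) = 22*z^2 + 50*z + 22, so Res(1/q, z₊) = 1/q'(z₊) with q'(z) = 44*z + 50; and q'(z₊) = 22*(z₊ - z₋) = 2*sqrt(141).
Therefore J = (2/i) · 2πi · 1/(2*sqrt(141)) = 2*pi/(sqrt(141)) = 2*sqrt(141)*pi/141

Final answer: 2*sqrt(141)*pi/141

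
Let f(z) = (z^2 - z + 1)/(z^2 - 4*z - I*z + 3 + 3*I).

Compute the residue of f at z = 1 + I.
1/5 - 2*I/5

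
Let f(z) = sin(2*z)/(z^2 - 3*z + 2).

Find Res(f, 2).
Write f(z) = P(z)/Q(z) with P(z) = sin(2*z) and Q(z) = z^2 - 3*z + 2.
The denominator factors as Q(z) = (z - 2)*(z - 1), so z = 2 is a simple zero of Q and P is analytic there; z = 2 is therefore a simple pole and
  Res(f, z₀) = P(z₀)/Q'(z₀).

Q'(z) = 2*z - 3, so Q'(2) = 1.
P(2) = sin(4).

Res(f, 2) = (sin(4))/(1) = sin(4)

Final answer: sin(4)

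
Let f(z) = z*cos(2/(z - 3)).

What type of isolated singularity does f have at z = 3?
Let u = z - 3. Then
  cos(2/u) = Σ_{k≥0} (-1)^k (2)^(2k)/((2k)!·u^(2k)) = 1 - 2/u^2 + 2/(3*u^4) + ...
which has infinitely many negative powers of u, so cos(2/(z - 3)) has an essential singularity at z = 3.
The extra factor z is a nonzero polynomial; if the product had at most a pole at z = 3, dividing by that polynomial would leave cos(2/(z - 3)) with at most a pole too — contradiction. (Equivalently, the product's Laurent series still has infinitely many negative powers.)
So the singularity is essential.

Final answer: essential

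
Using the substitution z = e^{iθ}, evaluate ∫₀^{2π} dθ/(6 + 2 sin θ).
Call the integral J. The integrand is 2π-periodic and we integrate over a full period, so shifting θ does not change the value (θ → θ + π/2 turns sin θ into cos θ). Hence
  J = ∫₀^{2π} dθ/(6 + 2 cos θ).
Put z = e^{iθ}: then cos θ = (z + 1/z)/2, dθ = dz/(iz), and z runs once counterclockwise around |z| = 1:
  J = ∮_{|z|=1} 1/(6 + 2*(z + 1/z)/2) · dz/(iz) = (2/i) ∮_{|z|=1} dz/(2*z^2 + 12*z + 2).
The roots of 2*z^2 + 12*z + 2 are z = (-6 ± sqrt(6^2 - 2^2))/2, with sqrt(32) = 4*sqrt(2); their product is 1, so only z₊ = -3 + 2*sqrt(2) lies inside the unit circle (z₋ = -3 - 2*sqrt(2) lies outside).
z₊ is a simple zero of q(z) = 2*z^2 + 12*z + 2, so Res(1/q, z₊) = 1/q'(z₊) with q'(z) = 4*z + 12; and q'(z₊) = 2*(z₊ - z₋) = 8*sqrt(2).
Therefore J = (2/i) · 2πi · 1/(8*sqrt(2)) = 2*pi/(4*sqrt(2)) = sqrt(2)*pi/4

Final answer: sqrt(2)*pi/4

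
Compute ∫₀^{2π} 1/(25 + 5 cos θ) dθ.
sqrt(6)*pi/30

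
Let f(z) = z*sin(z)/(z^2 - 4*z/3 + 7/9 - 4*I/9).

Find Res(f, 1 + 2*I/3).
Write f(z) = P(z)/Q(z) with P(z) = z*sin(z) and Q(z) = z^2 - 4*z/3 + 7/9 - 4*I/9.
The denominator factors as Q(z) = (z - 1 - 2*I/3)*(z - 1/3 + 2*I/3), so z = 1 + 2*I/3 is a simple zero of Q and P is analytic there; z = 1 + 2*I/3 is therefore a simple pole and
  Res(f, z₀) = P(z₀)/Q'(z₀).

Q'(z) = 2*z - 4/3, so Q'(1 + 2*I/3) = 2/3 + 4*I/3.
P(1 + 2*I/3) = (1 + 2*I/3)*sin(1 + 2*I/3).

Res(f, 1 + 2*I/3) = ((1 + 2*I/3)*sin(1 + 2*I/3))/(2/3 + 4*I/3) = (7/10 - 2*I/5)*sin(1 + 2*I/3)

Final answer: (7/10 - 2*I/5)*sin(1 + 2*I/3)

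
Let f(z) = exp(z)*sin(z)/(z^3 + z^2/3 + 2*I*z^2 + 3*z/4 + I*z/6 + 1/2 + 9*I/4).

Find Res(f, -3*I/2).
Write f(z) = P(z)/Q(z) with P(z) = exp(z)*sin(z) and Q(z) = z^3 + z^2/3 + 2*I*z^2 + 3*z/4 + I*z/6 + 1/2 + 9*I/4.
The denominator factors as Q(z) = (z + 1/3 + 3*I/2)*(z + 3*I/2)*(z - I), so z = -3*I/2 is a simple zero of Q and P is analytic there; z = -3*I/2 is therefore a simple pole and
  Res(f, z₀) = P(z₀)/Q'(z₀).

Q'(z) = 3*z^2 + 2*z/3 + 4*I*z + 3/4 + I/6, so Q'(-3*I/2) = -5*I/6.
P(-3*I/2) = -I*exp(-3*I/2)*sinh(3/2).

Res(f, -3*I/2) = (-I*exp(-3*I/2)*sinh(3/2))/(-5*I/6) = 6*exp(-3*I/2)*sinh(3/2)/5

Final answer: 6*exp(-3*I/2)*sinh(3/2)/5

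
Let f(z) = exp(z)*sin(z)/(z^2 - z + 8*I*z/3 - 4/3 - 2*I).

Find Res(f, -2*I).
Write f(z) = P(z)/Q(z) with P(z) = exp(z)*sin(z) and Q(z) = z^2 - z + 8*I*z/3 - 4/3 - 2*I.
The denominator factors as Q(z) = (z - 1 + 2*I/3)*(z + 2*I), so z = -2*I is a simple zero of Q and P is analytic there; z = -2*I is therefore a simple pole and
  Res(f, z₀) = P(z₀)/Q'(z₀).

Q'(z) = 2*z - 1 + 8*I/3, so Q'(-2*I) = -1 - 4*I/3.
P(-2*I) = -I*exp(-2*I)*sinh(2).

Res(f, -2*I) = (-I*exp(-2*I)*sinh(2))/(-1 - 4*I/3) = (12/25 + 9*I/25)*exp(-2*I)*sinh(2)

Final answer: (12/25 + 9*I/25)*exp(-2*I)*sinh(2)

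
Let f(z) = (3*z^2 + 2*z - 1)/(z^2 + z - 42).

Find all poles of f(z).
The singularities of f are the zeros of the denominator. Factoring,
  z^2 + z - 42 = (z + 7)*(z - 6)
so the candidates are z = -7, z = 6.

Check the numerator P(z) = 3*z^2 + 2*z - 1 at each one:
  P(-7) = 132 ≠ 0, so z = -7 is a (simple) pole.
  P(6) = 119 ≠ 0, so z = 6 is a (simple) pole.

Poles of f: {-7, 6}

Final answer: {-7, 6}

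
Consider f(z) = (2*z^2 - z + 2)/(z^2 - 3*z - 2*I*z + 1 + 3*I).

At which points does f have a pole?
The singularities of f are the zeros of the denominator. Factoring,
  z^2 - 3*z - 2*I*z + 1 + 3*I = (z - 1 - I)*(z - 2 - I)
so the candidates are z = 1 + I, z = 2 + I.

Check the numerator P(z) = 2*z^2 - z + 2 at each one:
  P(1 + I) = 1 + 3*I ≠ 0, so z = 1 + I is a (simple) pole.
  P(2 + I) = 6 + 7*I ≠ 0, so z = 2 + I is a (simple) pole.

Poles of f: {1 + I, 2 + I}

Final answer: {1 + I, 2 + I}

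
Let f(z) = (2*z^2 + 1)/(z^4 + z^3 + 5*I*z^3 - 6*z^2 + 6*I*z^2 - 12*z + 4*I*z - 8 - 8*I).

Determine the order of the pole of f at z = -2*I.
3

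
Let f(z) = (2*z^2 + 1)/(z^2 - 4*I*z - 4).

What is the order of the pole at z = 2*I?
2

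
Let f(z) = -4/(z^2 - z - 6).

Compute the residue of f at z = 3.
Write f(z) = P(z)/Q(z) with P(z) = -4 and Q(z) = z^2 - z - 6.
The denominator factors as Q(z) = (z - 3)*(z + 2), so z = 3 is a simple zero of Q and P is analytic there; z = 3 is therefore a simple pole and
  Res(f, z₀) = P(z₀)/Q'(z₀).

Q'(z) = 2*z - 1, so Q'(3) = 5.
P(3) = -4.

Res(f, 3) = (-4)/(5) = -4/5

Final answer: -4/5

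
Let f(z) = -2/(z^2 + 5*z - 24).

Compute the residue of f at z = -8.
2/11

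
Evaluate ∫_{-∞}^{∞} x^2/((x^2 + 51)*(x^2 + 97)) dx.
Let f(z) = z^2/((z^2 + 51)*(z^2 + 97)). The denominator has no real zeros and deg Q - deg P = 2 ≥ 2, so the integral of f over the upper semicircle |z| = R tends to 0 as R → ∞. Closing the contour in the upper half-plane,
  ∫_{-∞}^{∞} f(x) dx = 2πi · Σ Res(f, z_k)  over the poles with Im z_k > 0.

Zeros of the denominator: z^2 + 97 = 0 gives z = ±sqrt(97)*I; z^2 + 51 = 0 gives z = ±sqrt(51)*I.
Upper half-plane: z = sqrt(51)*I, z = sqrt(97)*I (simple).

Each pole is a simple zero of Q(z) = z^4 + 148*z^2 + 4947, so Res(f, z₀) = P(z₀)/Q'(z₀) with P(z) = z^2, Q'(z) = 4*z^3 + 296*z:
  Res(f, sqrt(51)*I) = (-51)/(92*sqrt(51)*I) = sqrt(51)*I/92
  Res(f, sqrt(97)*I) = (-97)/(-92*sqrt(97)*I) = -sqrt(97)*I/92

Sum of residues: I*(-sqrt(97) + sqrt(51))/92
∫_{-∞}^{∞} f(x) dx = 2πi · (I*(-sqrt(97) + sqrt(51))/92) = pi*(-sqrt(51) + sqrt(97))/46

Final answer: pi*(-sqrt(51) + sqrt(97))/46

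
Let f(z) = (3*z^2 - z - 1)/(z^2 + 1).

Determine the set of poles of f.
The singularities of f are the zeros of the denominator. Factoring,
  z^2 + 1 = (z + I)*(z - I)
so the candidates are z = -I, z = I.

Check the numerator P(z) = 3*z^2 - z - 1 at each one:
  P(-I) = -4 + I ≠ 0, so z = -I is a (simple) pole.
  P(I) = -4 - I ≠ 0, so z = I is a (simple) pole.

Poles of f: {-I, I}

Final answer: {-I, I}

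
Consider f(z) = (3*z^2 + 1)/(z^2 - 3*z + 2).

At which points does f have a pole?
{1, 2}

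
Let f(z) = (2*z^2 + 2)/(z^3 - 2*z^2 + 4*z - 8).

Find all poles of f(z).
The singularities of f are the zeros of the denominator. Factoring,
  z^3 - 2*z^2 + 4*z - 8 = (z - 2)*(z - 2*I)*(z + 2*I)
so the candidates are z = 2, z = 2*I, z = -2*I.

Check the numerator P(z) = 2*z^2 + 2 at each one:
  P(2) = 10 ≠ 0, so z = 2 is a (simple) pole.
  P(2*I) = -6 ≠ 0, so z = 2*I is a (simple) pole.
  P(-2*I) = -6 ≠ 0, so z = -2*I is a (simple) pole.

Poles of f: {-2*I, 2*I, 2}

Final answer: {-2*I, 2*I, 2}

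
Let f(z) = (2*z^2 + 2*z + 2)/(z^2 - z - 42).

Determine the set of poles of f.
The singularities of f are the zeros of the denominator. Factoring,
  z^2 - z - 42 = (z - 7)*(z + 6)
so the candidates are z = 7, z = -6.

Check the numerator P(z) = 2*z^2 + 2*z + 2 at each one:
  P(7) = 114 ≠ 0, so z = 7 is a (simple) pole.
  P(-6) = 62 ≠ 0, so z = -6 is a (simple) pole.

Poles of f: {-6, 7}

Final answer: {-6, 7}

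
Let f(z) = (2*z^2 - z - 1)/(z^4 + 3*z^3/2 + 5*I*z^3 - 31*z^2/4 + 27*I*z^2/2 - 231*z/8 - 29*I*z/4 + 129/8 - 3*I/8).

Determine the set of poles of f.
{-3 + I, -1/2 - 3*I, 1/2, 3/2 - 3*I}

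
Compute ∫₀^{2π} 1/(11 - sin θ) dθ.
Call the integral J. The integrand is 2π-periodic and we integrate over a full period, so shifting θ does not change the value (θ → θ + π/2 turns sin θ into cos θ; θ → θ + π flips the sign of the trig term). Hence
  J = ∫₀^{2π} dθ/(11 + cos θ).
Put z = e^{iθ}: then cos θ = (z + 1/z)/2, dθ = dz/(iz), and z runs once counterclockwise around |z| = 1:
  J = ∮_{|z|=1} 1/(11 + (z + 1/z)/2) · dz/(iz) = (2/i) ∮_{|z|=1} dz/(z^2 + 22*z + 1).
The roots of z^2 + 22*z + 1 are z = (-11 ± sqrt(11^2 - 1^2)), with sqrt(120) = 2*sqrt(30); their product is 1, so only z₊ = -11 + 2*sqrt(30) lies inside the unit circle (z₋ = -11 - 2*sqrt(30) lies outside).
z₊ is a simple zero of q(z) = z^2 + 22*z + 1, so Res(1/q, z₊) = 1/q'(z₊) with q'(z) = 2*z + 22; and q'(z₊) = (z₊ - z₋) = 4*sqrt(30).
Therefore J = (2/i) · 2πi · 1/(4*sqrt(30)) = 2*pi/(2*sqrt(30)) = sqrt(30)*pi/30

Final answer: sqrt(30)*pi/30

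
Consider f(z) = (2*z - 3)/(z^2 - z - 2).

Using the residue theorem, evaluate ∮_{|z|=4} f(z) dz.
By the residue theorem, ∮_C f(z) dz = 2πi · (sum of the residues of f at the poles inside |z| = 4).

The denominator factors as (z + 1)*(z - 2), so the singularities of f are simple poles at z = -1, z = 2.
  |-1|² = 1 < 16 = 4², so this pole is inside the contour.
  |2|² = 4 < 16 = 4², so this pole is inside the contour.

With P(z) = 2*z - 3 and Q(z) = z^2 - z - 2, each pole is simple, so Res(f, z₀) = P(z₀)/Q'(z₀) with Q'(z) = 2*z - 1.
  Res(f, -1) = P(-1)/Q'(-1) = (-5)/(-3) = 5/3
  Res(f, 2) = P(2)/Q'(2) = (1)/(3) = 1/3

Sum of residues inside C: 2
∮_C f(z) dz = 2πi · (2) = 4*I*pi

Final answer: 4*I*pi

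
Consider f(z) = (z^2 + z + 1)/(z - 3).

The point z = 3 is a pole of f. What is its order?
1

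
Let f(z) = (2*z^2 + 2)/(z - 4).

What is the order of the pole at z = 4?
Factor the denominator:
  z - 4 = (z - 4)

The numerator P(z) = 2*z^2 + 2 has P(4) = 34 ≠ 0, so no factor of (z - 4) cancels.
Near z = 4 we can therefore write f(z) = g(z)/(z - 4) with g analytic at 4 and g(4) ≠ 0 (g is just the numerator).

Hence z = 4 is a pole of order 1.

Final answer: 1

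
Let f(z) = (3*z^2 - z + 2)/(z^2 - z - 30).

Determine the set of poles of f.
The singularities of f are the zeros of the denominator. Factoring,
  z^2 - z - 30 = (z - 6)*(z + 5)
so the candidates are z = 6, z = -5.

Check the numerator P(z) = 3*z^2 - z + 2 at each one:
  P(6) = 104 ≠ 0, so z = 6 is a (simple) pole.
  P(-5) = 82 ≠ 0, so z = -5 is a (simple) pole.

Poles of f: {-5, 6}

Final answer: {-5, 6}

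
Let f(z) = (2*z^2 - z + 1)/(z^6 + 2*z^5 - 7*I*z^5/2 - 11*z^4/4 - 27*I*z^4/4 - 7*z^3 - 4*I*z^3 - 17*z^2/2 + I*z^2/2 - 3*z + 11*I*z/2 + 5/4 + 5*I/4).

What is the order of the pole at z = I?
Factor the denominator:
  z^6 + 2*z^5 - 7*I*z^5/2 - 11*z^4/4 - 27*I*z^4/4 - 7*z^3 - 4*I*z^3 - 17*z^2/2 + I*z^2/2 - 3*z + 11*I*z/2 + 5/4 + 5*I/4 = (z - I)^4*(z + 1/2 + I)*(z + 3/2 - I/2)

The numerator P(z) = 2*z^2 - z + 1 has P(I) = -1 - I ≠ 0, so no factor of (z - I) cancels.
Near z = I we can therefore write f(z) = g(z)/(z - I)^4 with g analytic at I and g(I) ≠ 0 (g is the numerator divided by the remaining denominator factors).

Hence z = I is a pole of order 4.

Final answer: 4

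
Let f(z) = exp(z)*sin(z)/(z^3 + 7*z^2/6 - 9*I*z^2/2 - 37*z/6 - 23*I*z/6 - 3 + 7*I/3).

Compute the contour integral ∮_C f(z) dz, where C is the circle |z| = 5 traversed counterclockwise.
By the residue theorem, ∮_C f(z) dz = 2πi · (sum of the residues of f at the poles inside |z| = 5).

The denominator factors as (z + 1/2 - 3*I/2)*(z + 2/3 - I)*(z - 2*I), so the singularities of f are simple poles at z = -1/2 + 3*I/2, z = -2/3 + I, z = 2*I.
  |-1/2 + 3*I/2|² = 5/2 < 25 = 5², so this pole is inside the contour.
  |-2/3 + I|² = 13/9 < 25 = 5², so this pole is inside the contour.
  |2*I|² = 4 < 25 = 5², so this pole is inside the contour.

With P(z) = exp(z)*sin(z) and Q(z) = z^3 + 7*z^2/6 - 9*I*z^2/2 - 37*z/6 - 23*I*z/6 - 3 + 7*I/3, each pole is simple, so Res(f, z₀) = P(z₀)/Q'(z₀) with Q'(z) = 3*z^2 + 7*z/3 - 9*I*z - 37/6 - 23*I/6.
  Res(f, -1/2 + 3*I/2) = P(-1/2 + 3*I/2)/Q'(-1/2 + 3*I/2) = (-exp(-1/2 + 3*I/2)*sin(1/2 - 3*I/2))/(1/6 - I/3) = (-6/5 - 12*I/5)*exp(-1/2 + 3*I/2)*sin(1/2 - 3*I/2)
  Res(f, -2/3 + I) = P(-2/3 + I)/Q'(-2/3 + I) = (-exp(-2/3 + I)*sin(2/3 - I))/(-7/18 + I/2) = (63/65 + 81*I/65)*exp(-2/3 + I)*sin(2/3 - I)
  Res(f, 2*I) = P(2*I)/Q'(2*I) = (I*exp(2*I)*sinh(2))/(-1/6 + 5*I/6) = (15/13 - 3*I/13)*exp(2*I)*sinh(2)

Sum of residues inside C: (-6/5 - 12*I/5)*exp(-1/2 + 3*I/2)*sin(1/2 - 3*I/2) + (63/65 + 81*I/65)*exp(-2/3 + I)*sin(2/3 - I) + (15/13 - 3*I/13)*exp(2*I)*sinh(2)
∮_C f(z) dz = 2πi · ((-6/5 - 12*I/5)*exp(-1/2 + 3*I/2)*sin(1/2 - 3*I/2) + (63/65 + 81*I/65)*exp(-2/3 + I)*sin(2/3 - I) + (15/13 - 3*I/13)*exp(2*I)*sinh(2)) = pi*(6/13 + 30*I/13)*exp(2*I)*sinh(2) + pi*(24/5 - 12*I/5)*exp(-1/2 + 3*I/2)*sin(1/2 - 3*I/2) + pi*(-162/65 + 126*I/65)*exp(-2/3 + I)*sin(2/3 - I)

Final answer: pi*(6/13 + 30*I/13)*exp(2*I)*sinh(2) + pi*(24/5 - 12*I/5)*exp(-1/2 + 3*I/2)*sin(1/2 - 3*I/2) + pi*(-162/65 + 126*I/65)*exp(-2/3 + I)*sin(2/3 - I)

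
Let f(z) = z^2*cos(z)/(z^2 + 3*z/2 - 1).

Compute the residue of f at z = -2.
-8*cos(2)/5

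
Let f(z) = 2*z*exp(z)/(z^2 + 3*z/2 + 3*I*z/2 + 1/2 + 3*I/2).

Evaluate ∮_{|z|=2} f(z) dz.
By the residue theorem, ∮_C f(z) dz = 2πi · (sum of the residues of f at the poles inside |z| = 2).

The denominator factors as (z + 1/2 + 3*I/2)*(z + 1), so the singularities of f are simple poles at z = -1/2 - 3*I/2, z = -1.
  |-1/2 - 3*I/2|² = 5/2 < 4 = 2², so this pole is inside the contour.
  |-1|² = 1 < 4 = 2², so this pole is inside the contour.

With P(z) = 2*z*exp(z) and Q(z) = z^2 + 3*z/2 + 3*I*z/2 + 1/2 + 3*I/2, each pole is simple, so Res(f, z₀) = P(z₀)/Q'(z₀) with Q'(z) = 2*z + 3/2 + 3*I/2.
  Res(f, -1/2 - 3*I/2) = P(-1/2 - 3*I/2)/Q'(-1/2 - 3*I/2) = ((-1 - 3*I)*exp(-1/2 - 3*I/2))/(1/2 - 3*I/2) = (8/5 - 6*I/5)*exp(-1/2 - 3*I/2)
  Res(f, -1) = P(-1)/Q'(-1) = (-2*exp(-1))/(-1/2 + 3*I/2) = (2/5 + 6*I/5)*exp(-1)

Sum of residues inside C: (8/5 - 6*I/5)*exp(-1/2 - 3*I/2) + (2/5 + 6*I/5)*exp(-1)
∮_C f(z) dz = 2πi · ((8/5 - 6*I/5)*exp(-1/2 - 3*I/2) + (2/5 + 6*I/5)*exp(-1)) = pi*(12/5 + 16*I/5)*exp(-1/2 - 3*I/2) + pi*(-12/5 + 4*I/5)*exp(-1)

Final answer: pi*(12/5 + 16*I/5)*exp(-1/2 - 3*I/2) + pi*(-12/5 + 4*I/5)*exp(-1)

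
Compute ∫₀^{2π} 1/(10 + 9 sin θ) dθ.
2*sqrt(19)*pi/19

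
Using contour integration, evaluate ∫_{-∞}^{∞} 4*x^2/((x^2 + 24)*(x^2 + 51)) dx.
Let f(z) = 4*z^2/((z^2 + 24)*(z^2 + 51)). The denominator has no real zeros and deg Q - deg P = 2 ≥ 2, so the integral of f over the upper semicircle |z| = R tends to 0 as R → ∞. Closing the contour in the upper half-plane,
  ∫_{-∞}^{∞} f(x) dx = 2πi · Σ Res(f, z_k)  over the poles with Im z_k > 0.

Zeros of the denominator: z^2 + 24 = 0 gives z = ±2*sqrt(6)*I; z^2 + 51 = 0 gives z = ±sqrt(51)*I.
Upper half-plane: z = sqrt(51)*I, z = 2*sqrt(6)*I (simple).

Each pole is a simple zero of Q(z) = z^4 + 75*z^2 + 1224, so Res(f, z₀) = P(z₀)/Q'(z₀) with P(z) = 4*z^2, Q'(z) = 4*z^3 + 150*z:
  Res(f, sqrt(51)*I) = (-204)/(-54*sqrt(51)*I) = -2*sqrt(51)*I/27
  Res(f, 2*sqrt(6)*I) = (-96)/(108*sqrt(6)*I) = 4*sqrt(6)*I/27

Sum of residues: 2*I*(-sqrt(51) + 2*sqrt(6))/27
∫_{-∞}^{∞} f(x) dx = 2πi · (2*I*(-sqrt(51) + 2*sqrt(6))/27) = 4*pi*(-2*sqrt(6) + sqrt(51))/27

Final answer: 4*pi*(-2*sqrt(6) + sqrt(51))/27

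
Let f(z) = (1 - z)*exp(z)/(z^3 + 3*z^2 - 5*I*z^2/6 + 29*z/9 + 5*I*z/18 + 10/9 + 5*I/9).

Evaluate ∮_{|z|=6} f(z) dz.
pi*(-240/269 - 312*I/269)*exp(-1/3 - 2*I/3) + pi*(-9180/7801 + 2592*I/7801)*exp(-2 + 3*I/2) + pi*(60/29 + 24*I/29)*exp(-2/3)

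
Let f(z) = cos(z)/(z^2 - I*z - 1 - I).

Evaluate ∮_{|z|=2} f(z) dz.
pi*(-2/5 - 4*I/5)*cos(1) + pi*(2/5 + 4*I/5)*cos(1 + I)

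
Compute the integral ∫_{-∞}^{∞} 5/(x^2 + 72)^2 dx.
Let f(z) = 5/(z^2 + 72)^2. The denominator has no real zeros and deg Q - deg P = 4 ≥ 2, so the integral of f over the upper semicircle |z| = R tends to 0 as R → ∞. Closing the contour in the upper half-plane,
  ∫_{-∞}^{∞} f(x) dx = 2πi · Σ Res(f, z_k)  over the poles with Im z_k > 0.

Zeros of the denominator: z^2 + 72 = 0 gives z = ±6*sqrt(2)*I.
Upper half-plane: z = 6*sqrt(2)*I (a pole of order 2).

Write f(z) = g(z)/(z - 6*sqrt(2)*I)^2 with g(z) = 5/(z + 6*sqrt(2)*I)^2. For a double pole, Res(f, z₀) = g'(z₀):
  g'(z) = -10/(z + 6*sqrt(2)*I)^3
  Res(f, 6*sqrt(2)*I) = g'(6*sqrt(2)*I) = -5*sqrt(2)*I/3456

∫_{-∞}^{∞} f(x) dx = 2πi · (-5*sqrt(2)*I/3456) = 5*sqrt(2)*pi/1728

Final answer: 5*sqrt(2)*pi/1728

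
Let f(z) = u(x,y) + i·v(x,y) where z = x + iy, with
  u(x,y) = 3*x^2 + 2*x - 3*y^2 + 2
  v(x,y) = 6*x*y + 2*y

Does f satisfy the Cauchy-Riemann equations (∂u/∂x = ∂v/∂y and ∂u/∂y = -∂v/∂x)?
∂u/∂x = 6*x + 2
∂v/∂y = 6*x + 2
∂u/∂y = -6*y
∂v/∂x = 6*y
∂u/∂x = ∂v/∂y and ∂u/∂y = -∂v/∂x hold identically; f is analytic.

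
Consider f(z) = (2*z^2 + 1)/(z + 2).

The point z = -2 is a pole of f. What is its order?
Factor the denominator:
  z + 2 = (z + 2)

The numerator P(z) = 2*z^2 + 1 has P(-2) = 9 ≠ 0, so no factor of (z + 2) cancels.
Near z = -2 we can therefore write f(z) = g(z)/(z + 2) with g analytic at -2 and g(-2) ≠ 0 (g is just the numerator).

Hence z = -2 is a pole of order 1.

Final answer: 1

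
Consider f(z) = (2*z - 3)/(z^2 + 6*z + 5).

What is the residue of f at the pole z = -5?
Write f(z) = P(z)/Q(z) with P(z) = 2*z - 3 and Q(z) = z^2 + 6*z + 5.
The denominator factors as Q(z) = (z + 1)*(z + 5), so z = -5 is a simple zero of Q and P is analytic there; z = -5 is therefore a simple pole and
  Res(f, z₀) = P(z₀)/Q'(z₀).

Q'(z) = 2*z + 6, so Q'(-5) = -4.
P(-5) = -13.

Res(f, -5) = (-13)/(-4) = 13/4

Final answer: 13/4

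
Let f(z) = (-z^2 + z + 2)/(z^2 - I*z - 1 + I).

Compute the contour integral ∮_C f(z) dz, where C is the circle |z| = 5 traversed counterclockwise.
By the residue theorem, ∮_C f(z) dz = 2πi · (sum of the residues of f at the poles inside |z| = 5).

The denominator factors as (z - 1)*(z + 1 - I), so the singularities of f are simple poles at z = 1, z = -1 + I.
  |1|² = 1 < 25 = 5², so this pole is inside the contour.
  |-1 + I|² = 2 < 25 = 5², so this pole is inside the contour.

With P(z) = -z^2 + z + 2 and Q(z) = z^2 - I*z - 1 + I, each pole is simple, so Res(f, z₀) = P(z₀)/Q'(z₀) with Q'(z) = 2*z - I.
  Res(f, 1) = P(1)/Q'(1) = (2)/(2 - I) = 4/5 + 2*I/5
  Res(f, -1 + I) = P(-1 + I)/Q'(-1 + I) = (1 + 3*I)/(-2 + I) = 1/5 - 7*I/5

Sum of residues inside C: 1 - I
∮_C f(z) dz = 2πi · (1 - I) = pi*(2 + 2*I)

Final answer: pi*(2 + 2*I)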